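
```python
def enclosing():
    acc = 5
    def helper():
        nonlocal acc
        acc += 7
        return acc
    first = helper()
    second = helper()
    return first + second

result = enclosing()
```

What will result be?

Step 1: acc starts at 5.
Step 2: First call: acc = 5 + 7 = 12, returns 12.
Step 3: Second call: acc = 12 + 7 = 19, returns 19.
Step 4: result = 12 + 19 = 31

The answer is 31.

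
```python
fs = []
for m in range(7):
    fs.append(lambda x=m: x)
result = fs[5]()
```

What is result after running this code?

Step 1: Default argument x=m captures m's value at each iteration.
Step 2: fs[5] captured x = 5 when m was 5.
Step 3: result = 5

The answer is 5.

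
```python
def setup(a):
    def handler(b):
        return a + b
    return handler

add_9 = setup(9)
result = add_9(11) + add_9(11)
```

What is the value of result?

Step 1: add_9 captures a = 9.
Step 2: add_9(11) = 9 + 11 = 20, called twice.
Step 3: result = 20 + 20 = 40

The answer is 40.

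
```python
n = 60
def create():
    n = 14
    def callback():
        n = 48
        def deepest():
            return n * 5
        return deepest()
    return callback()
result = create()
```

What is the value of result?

Step 1: deepest() looks up n through LEGB: not local, finds n = 48 in enclosing callback().
Step 2: Returns 48 * 5 = 240.
Step 3: result = 240

The answer is 240.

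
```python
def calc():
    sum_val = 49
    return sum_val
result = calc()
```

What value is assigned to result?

Step 1: calc() defines sum_val = 49 in its local scope.
Step 2: return sum_val finds the local variable sum_val = 49.
Step 3: result = 49

The answer is 49.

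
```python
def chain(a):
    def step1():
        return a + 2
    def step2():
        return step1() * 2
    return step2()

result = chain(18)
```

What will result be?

Step 1: chain(18) captures a = 18.
Step 2: step2() calls step1() which returns 18 + 2 = 20.
Step 3: step2() returns 20 * 2 = 40

The answer is 40.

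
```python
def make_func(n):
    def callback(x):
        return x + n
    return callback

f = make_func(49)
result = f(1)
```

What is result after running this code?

Step 1: make_func(49) creates a closure that captures n = 49.
Step 2: f(1) calls the closure with x = 1, returning 1 + 49 = 50.
Step 3: result = 50

The answer is 50.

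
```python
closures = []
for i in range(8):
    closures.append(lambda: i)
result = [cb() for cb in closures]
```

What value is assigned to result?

Step 1: All 8 lambdas share the same variable i.
Step 2: After the loop, i = 7.
Step 3: Each call returns 7. result = [7, 7, 7, 7, 7, 7, 7, 7]

The answer is [7, 7, 7, 7, 7, 7, 7, 7].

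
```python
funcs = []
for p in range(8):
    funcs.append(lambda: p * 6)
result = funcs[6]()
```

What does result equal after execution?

Step 1: All lambdas reference the same variable p (late binding).
Step 2: After the loop, p = 7. Every lambda returns p * 6.
Step 3: funcs[6]() = 7 * 6 = 42

The answer is 42.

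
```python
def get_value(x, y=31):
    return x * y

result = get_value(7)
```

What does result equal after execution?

Step 1: get_value(7) uses default y = 31.
Step 2: Returns 7 * 31 = 217.
Step 3: result = 217

The answer is 217.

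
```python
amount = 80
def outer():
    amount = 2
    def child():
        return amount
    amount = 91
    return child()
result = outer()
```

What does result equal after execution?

Step 1: outer() sets amount = 2, then later amount = 91.
Step 2: child() is called after amount is reassigned to 91. Closures capture variables by reference, not by value.
Step 3: result = 91

The answer is 91.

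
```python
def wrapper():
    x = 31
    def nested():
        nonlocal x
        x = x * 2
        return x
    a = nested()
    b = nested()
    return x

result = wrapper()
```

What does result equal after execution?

Step 1: x starts at 31.
Step 2: First nested(): x = 31 * 2 = 62.
Step 3: Second nested(): x = 62 * 2 = 124.
Step 4: result = 124

The answer is 124.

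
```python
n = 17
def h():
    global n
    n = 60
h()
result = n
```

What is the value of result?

Step 1: n = 17 globally.
Step 2: h() declares global n and sets it to 60.
Step 3: After h(), global n = 60. result = 60

The answer is 60.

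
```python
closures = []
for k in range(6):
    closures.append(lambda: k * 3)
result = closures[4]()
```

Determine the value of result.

Step 1: All lambdas reference the same variable k (late binding).
Step 2: After the loop, k = 5. Every lambda returns k * 3.
Step 3: closures[4]() = 5 * 3 = 15

The answer is 15.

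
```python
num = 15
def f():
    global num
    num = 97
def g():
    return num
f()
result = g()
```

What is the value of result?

Step 1: num = 15.
Step 2: f() sets global num = 97.
Step 3: g() reads global num = 97. result = 97

The answer is 97.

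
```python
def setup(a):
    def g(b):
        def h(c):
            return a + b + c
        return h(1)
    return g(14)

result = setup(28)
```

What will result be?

Step 1: a = 28, b = 14, c = 1 across three nested scopes.
Step 2: h() accesses all three via LEGB rule.
Step 3: result = 28 + 14 + 1 = 43

The answer is 43.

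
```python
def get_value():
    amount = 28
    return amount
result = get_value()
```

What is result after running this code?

Step 1: get_value() defines amount = 28 in its local scope.
Step 2: return amount finds the local variable amount = 28.
Step 3: result = 28

The answer is 28.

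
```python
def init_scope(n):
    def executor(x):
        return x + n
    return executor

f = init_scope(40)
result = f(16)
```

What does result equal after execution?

Step 1: init_scope(40) creates a closure that captures n = 40.
Step 2: f(16) calls the closure with x = 16, returning 16 + 40 = 56.
Step 3: result = 56

The answer is 56.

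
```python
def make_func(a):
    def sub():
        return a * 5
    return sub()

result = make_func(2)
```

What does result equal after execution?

Step 1: make_func(2) binds parameter a = 2.
Step 2: sub() accesses a = 2 from enclosing scope.
Step 3: result = 2 * 5 = 10

The answer is 10.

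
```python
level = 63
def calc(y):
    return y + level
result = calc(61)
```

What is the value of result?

Step 1: level = 63 is defined globally.
Step 2: calc(61) uses parameter y = 61 and looks up level from global scope = 63.
Step 3: result = 61 + 63 = 124

The answer is 124.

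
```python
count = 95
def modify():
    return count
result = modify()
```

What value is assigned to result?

Step 1: count = 95 is defined in the global scope.
Step 2: modify() looks up count. No local count exists, so Python checks the global scope via LEGB rule and finds count = 95.
Step 3: result = 95

The answer is 95.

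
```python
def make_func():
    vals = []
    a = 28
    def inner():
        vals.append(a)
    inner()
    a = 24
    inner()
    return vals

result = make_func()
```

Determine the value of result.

Step 1: a = 28. inner() appends current a to vals.
Step 2: First inner(): appends 28. Then a = 24.
Step 3: Second inner(): appends 24 (closure sees updated a). result = [28, 24]

The answer is [28, 24].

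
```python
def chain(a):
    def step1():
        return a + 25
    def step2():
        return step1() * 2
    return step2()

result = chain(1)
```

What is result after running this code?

Step 1: chain(1) captures a = 1.
Step 2: step2() calls step1() which returns 1 + 25 = 26.
Step 3: step2() returns 26 * 2 = 52

The answer is 52.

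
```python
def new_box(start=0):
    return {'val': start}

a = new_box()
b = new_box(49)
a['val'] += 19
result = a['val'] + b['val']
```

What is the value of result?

Step 1: new_box() returns a new dict each call (immutable default 0).
Step 2: a = {'val': 0}, b = {'val': 49}.
Step 3: a['val'] += 19 = 19. result = 19 + 49 = 68

The answer is 68.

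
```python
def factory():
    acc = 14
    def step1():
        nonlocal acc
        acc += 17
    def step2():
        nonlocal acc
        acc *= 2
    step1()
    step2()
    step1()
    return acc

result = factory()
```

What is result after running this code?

Step 1: acc = 14.
Step 2: step1(): acc = 14 + 17 = 31.
Step 3: step2(): acc = 31 * 2 = 62.
Step 4: step1(): acc = 62 + 17 = 79. result = 79

The answer is 79.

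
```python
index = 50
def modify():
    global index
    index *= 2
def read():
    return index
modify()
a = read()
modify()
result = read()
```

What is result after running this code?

Step 1: index = 50.
Step 2: First modify(): index = 50 * 2 = 100.
Step 3: Second modify(): index = 100 * 2 = 200.
Step 4: read() returns 200

The answer is 200.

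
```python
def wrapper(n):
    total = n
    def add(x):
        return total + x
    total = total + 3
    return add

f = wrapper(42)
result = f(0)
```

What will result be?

Step 1: wrapper(42) sets total = 42, then total = 42 + 3 = 45.
Step 2: Closures capture by reference, so add sees total = 45.
Step 3: f(0) returns 45 + 0 = 45

The answer is 45.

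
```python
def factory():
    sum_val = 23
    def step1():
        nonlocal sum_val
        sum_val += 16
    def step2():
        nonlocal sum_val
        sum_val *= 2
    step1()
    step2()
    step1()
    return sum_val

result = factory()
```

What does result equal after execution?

Step 1: sum_val = 23.
Step 2: step1(): sum_val = 23 + 16 = 39.
Step 3: step2(): sum_val = 39 * 2 = 78.
Step 4: step1(): sum_val = 78 + 16 = 94. result = 94

The answer is 94.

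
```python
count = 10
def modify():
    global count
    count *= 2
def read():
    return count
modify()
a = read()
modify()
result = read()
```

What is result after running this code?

Step 1: count = 10.
Step 2: First modify(): count = 10 * 2 = 20.
Step 3: Second modify(): count = 20 * 2 = 40.
Step 4: read() returns 40

The answer is 40.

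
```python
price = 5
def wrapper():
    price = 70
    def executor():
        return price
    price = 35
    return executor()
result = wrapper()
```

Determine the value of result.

Step 1: wrapper() sets price = 70, then later price = 35.
Step 2: executor() is called after price is reassigned to 35. Closures capture variables by reference, not by value.
Step 3: result = 35

The answer is 35.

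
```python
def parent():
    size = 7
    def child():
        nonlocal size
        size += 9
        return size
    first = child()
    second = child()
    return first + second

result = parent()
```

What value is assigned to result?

Step 1: size starts at 7.
Step 2: First call: size = 7 + 9 = 16, returns 16.
Step 3: Second call: size = 16 + 9 = 25, returns 25.
Step 4: result = 16 + 25 = 41

The answer is 41.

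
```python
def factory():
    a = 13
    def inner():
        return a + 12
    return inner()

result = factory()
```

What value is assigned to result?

Step 1: factory() defines a = 13.
Step 2: inner() reads a = 13 from enclosing scope, returns 13 + 12 = 25.
Step 3: result = 25

The answer is 25.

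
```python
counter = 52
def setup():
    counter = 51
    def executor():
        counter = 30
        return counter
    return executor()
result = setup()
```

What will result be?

Step 1: Three scopes define counter: global (52), setup (51), executor (30).
Step 2: executor() has its own local counter = 30, which shadows both enclosing and global.
Step 3: result = 30 (local wins in LEGB)

The answer is 30.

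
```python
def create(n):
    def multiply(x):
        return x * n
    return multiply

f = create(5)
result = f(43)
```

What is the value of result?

Step 1: create(5) returns multiply closure with n = 5.
Step 2: f(43) computes 43 * 5 = 215.
Step 3: result = 215

The answer is 215.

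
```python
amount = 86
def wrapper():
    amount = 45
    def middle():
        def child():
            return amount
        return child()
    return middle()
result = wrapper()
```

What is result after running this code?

Step 1: wrapper() defines amount = 45. middle() and child() have no local amount.
Step 2: child() checks local (none), enclosing middle() (none), enclosing wrapper() and finds amount = 45.
Step 3: result = 45

The answer is 45.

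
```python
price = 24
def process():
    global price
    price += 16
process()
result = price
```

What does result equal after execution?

Step 1: price = 24 globally.
Step 2: process() modifies global price: price += 16 = 40.
Step 3: result = 40

The answer is 40.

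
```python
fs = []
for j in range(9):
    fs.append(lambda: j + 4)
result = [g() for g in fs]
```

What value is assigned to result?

Step 1: All lambdas capture j by reference. After the loop, j = 8.
Step 2: Each call returns 8 + 4 = 12.
Step 3: result = [12, 12, 12, 12, 12, 12, 12, 12, 12]

The answer is [12, 12, 12, 12, 12, 12, 12, 12, 12].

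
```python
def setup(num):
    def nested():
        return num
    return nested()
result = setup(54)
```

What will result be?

Step 1: setup(54) binds parameter num = 54.
Step 2: nested() looks up num in enclosing scope and finds the parameter num = 54.
Step 3: result = 54

The answer is 54.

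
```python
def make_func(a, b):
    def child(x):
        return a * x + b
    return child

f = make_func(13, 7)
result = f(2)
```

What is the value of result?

Step 1: make_func(13, 7) captures a = 13, b = 7.
Step 2: f(2) computes 13 * 2 + 7 = 33.
Step 3: result = 33

The answer is 33.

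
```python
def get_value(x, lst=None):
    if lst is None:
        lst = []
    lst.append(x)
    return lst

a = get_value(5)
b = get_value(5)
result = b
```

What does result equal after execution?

Step 1: None default with guard creates a NEW list each call.
Step 2: a = [5] (fresh list). b = [5] (another fresh list).
Step 3: result = [5] (this is the fix for mutable default)

The answer is [5].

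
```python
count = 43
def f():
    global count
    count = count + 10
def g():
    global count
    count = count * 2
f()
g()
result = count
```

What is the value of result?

Step 1: count = 43.
Step 2: f() adds 10: count = 43 + 10 = 53.
Step 3: g() doubles: count = 53 * 2 = 106.
Step 4: result = 106

The answer is 106.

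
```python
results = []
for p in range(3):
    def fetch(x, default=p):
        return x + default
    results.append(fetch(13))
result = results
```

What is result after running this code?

Step 1: Default argument default=p is evaluated at function definition time.
Step 2: Each iteration creates fetch with default = current p value.
Step 3: fetch(13) returns 13 + default. results = [13, 14, 15]

The answer is [13, 14, 15].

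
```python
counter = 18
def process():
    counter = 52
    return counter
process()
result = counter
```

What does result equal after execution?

Step 1: Global counter = 18.
Step 2: process() creates local counter = 52 (shadow, not modification).
Step 3: After process() returns, global counter is unchanged. result = 18

The answer is 18.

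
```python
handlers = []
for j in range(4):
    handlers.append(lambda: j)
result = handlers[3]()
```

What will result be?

Step 1: The loop creates 4 lambdas, all referencing the same variable j.
Step 2: After the loop, j = 3 (final value).
Step 3: handlers[3]() looks up j at call time and finds 3. This is the late binding gotcha. result = 3

The answer is 3.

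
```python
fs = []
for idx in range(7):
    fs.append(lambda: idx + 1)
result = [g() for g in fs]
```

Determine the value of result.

Step 1: All lambdas capture idx by reference. After the loop, idx = 6.
Step 2: Each call returns 6 + 1 = 7.
Step 3: result = [7, 7, 7, 7, 7, 7, 7]

The answer is [7, 7, 7, 7, 7, 7, 7].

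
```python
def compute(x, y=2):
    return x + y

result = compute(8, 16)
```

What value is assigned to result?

Step 1: compute(8, 16) overrides default y with 16.
Step 2: Returns 8 + 16 = 24.
Step 3: result = 24

The answer is 24.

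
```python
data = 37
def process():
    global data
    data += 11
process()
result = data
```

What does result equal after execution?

Step 1: data = 37 globally.
Step 2: process() modifies global data: data += 11 = 48.
Step 3: result = 48

The answer is 48.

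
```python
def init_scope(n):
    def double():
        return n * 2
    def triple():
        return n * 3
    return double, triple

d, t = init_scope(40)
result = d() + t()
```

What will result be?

Step 1: Both closures capture the same n = 40.
Step 2: d() = 40 * 2 = 80, t() = 40 * 3 = 120.
Step 3: result = 80 + 120 = 200

The answer is 200.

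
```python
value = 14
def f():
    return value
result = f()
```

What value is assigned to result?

Step 1: value = 14 is defined in the global scope.
Step 2: f() looks up value. No local value exists, so Python checks the global scope via LEGB rule and finds value = 14.
Step 3: result = 14

The answer is 14.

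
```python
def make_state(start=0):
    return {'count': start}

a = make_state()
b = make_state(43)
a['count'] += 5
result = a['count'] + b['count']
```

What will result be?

Step 1: make_state() returns a new dict each call (immutable default 0).
Step 2: a = {'count': 0}, b = {'count': 43}.
Step 3: a['count'] += 5 = 5. result = 5 + 43 = 48

The answer is 48.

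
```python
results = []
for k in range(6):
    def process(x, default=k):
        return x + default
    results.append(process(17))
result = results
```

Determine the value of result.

Step 1: Default argument default=k is evaluated at function definition time.
Step 2: Each iteration creates process with default = current k value.
Step 3: process(17) returns 17 + default. results = [17, 18, 19, 20, 21, 22]

The answer is [17, 18, 19, 20, 21, 22].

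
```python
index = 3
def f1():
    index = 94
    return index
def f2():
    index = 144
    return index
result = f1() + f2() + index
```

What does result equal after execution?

Step 1: Each function shadows global index with its own local.
Step 2: f1() returns 94, f2() returns 144.
Step 3: Global index = 3 is unchanged. result = 94 + 144 + 3 = 241

The answer is 241.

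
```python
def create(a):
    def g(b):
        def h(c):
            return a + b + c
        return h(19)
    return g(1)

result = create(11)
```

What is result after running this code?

Step 1: a = 11, b = 1, c = 19 across three nested scopes.
Step 2: h() accesses all three via LEGB rule.
Step 3: result = 11 + 1 + 19 = 31

The answer is 31.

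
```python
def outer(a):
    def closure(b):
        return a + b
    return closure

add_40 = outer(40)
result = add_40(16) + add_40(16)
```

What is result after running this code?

Step 1: add_40 captures a = 40.
Step 2: add_40(16) = 40 + 16 = 56, called twice.
Step 3: result = 56 + 56 = 112

The answer is 112.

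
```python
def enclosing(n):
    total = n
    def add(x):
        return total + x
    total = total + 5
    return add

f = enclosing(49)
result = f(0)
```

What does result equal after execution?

Step 1: enclosing(49) sets total = 49, then total = 49 + 5 = 54.
Step 2: Closures capture by reference, so add sees total = 54.
Step 3: f(0) returns 54 + 0 = 54

The answer is 54.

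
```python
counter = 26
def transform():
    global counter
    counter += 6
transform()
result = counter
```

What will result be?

Step 1: counter = 26 globally.
Step 2: transform() modifies global counter: counter += 6 = 32.
Step 3: result = 32

The answer is 32.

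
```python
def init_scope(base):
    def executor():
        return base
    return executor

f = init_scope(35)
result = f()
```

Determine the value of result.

Step 1: init_scope(35) creates closure capturing base = 35.
Step 2: f() returns the captured base = 35.
Step 3: result = 35

The answer is 35.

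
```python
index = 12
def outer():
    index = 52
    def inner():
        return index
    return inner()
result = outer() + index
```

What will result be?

Step 1: Global index = 12. outer() shadows with index = 52.
Step 2: inner() returns enclosing index = 52. outer() = 52.
Step 3: result = 52 + global index (12) = 64

The answer is 64.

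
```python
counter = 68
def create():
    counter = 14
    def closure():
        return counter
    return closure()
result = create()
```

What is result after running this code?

Step 1: counter = 68 globally, but create() defines counter = 14 locally.
Step 2: closure() looks up counter. Not in local scope, so checks enclosing scope (create) and finds counter = 14.
Step 3: result = 14

The answer is 14.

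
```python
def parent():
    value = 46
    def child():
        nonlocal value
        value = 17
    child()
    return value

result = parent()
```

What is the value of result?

Step 1: parent() sets value = 46.
Step 2: child() uses nonlocal to reassign value = 17.
Step 3: result = 17

The answer is 17.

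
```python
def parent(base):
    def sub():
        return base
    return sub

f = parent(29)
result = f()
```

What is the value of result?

Step 1: parent(29) creates closure capturing base = 29.
Step 2: f() returns the captured base = 29.
Step 3: result = 29

The answer is 29.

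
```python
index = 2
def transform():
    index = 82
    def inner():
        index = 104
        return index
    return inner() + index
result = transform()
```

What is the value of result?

Step 1: transform() has local index = 82. inner() has local index = 104.
Step 2: inner() returns its local index = 104.
Step 3: transform() returns 104 + its own index (82) = 186

The answer is 186.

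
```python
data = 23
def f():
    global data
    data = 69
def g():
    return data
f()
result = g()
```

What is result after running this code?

Step 1: data = 23.
Step 2: f() sets global data = 69.
Step 3: g() reads global data = 69. result = 69

The answer is 69.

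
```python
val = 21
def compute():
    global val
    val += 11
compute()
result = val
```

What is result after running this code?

Step 1: val = 21 globally.
Step 2: compute() modifies global val: val += 11 = 32.
Step 3: result = 32

The answer is 32.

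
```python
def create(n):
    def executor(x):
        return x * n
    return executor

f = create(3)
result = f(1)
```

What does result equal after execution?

Step 1: create(3) creates a closure capturing n = 3.
Step 2: f(1) computes 1 * 3 = 3.
Step 3: result = 3

The answer is 3.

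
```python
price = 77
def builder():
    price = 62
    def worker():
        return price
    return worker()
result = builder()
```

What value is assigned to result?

Step 1: price = 77 globally, but builder() defines price = 62 locally.
Step 2: worker() looks up price. Not in local scope, so checks enclosing scope (builder) and finds price = 62.
Step 3: result = 62

The answer is 62.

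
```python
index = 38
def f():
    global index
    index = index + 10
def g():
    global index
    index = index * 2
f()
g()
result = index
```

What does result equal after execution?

Step 1: index = 38.
Step 2: f() adds 10: index = 38 + 10 = 48.
Step 3: g() doubles: index = 48 * 2 = 96.
Step 4: result = 96

The answer is 96.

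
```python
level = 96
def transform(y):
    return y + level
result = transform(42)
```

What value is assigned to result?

Step 1: level = 96 is defined globally.
Step 2: transform(42) uses parameter y = 42 and looks up level from global scope = 96.
Step 3: result = 42 + 96 = 138

The answer is 138.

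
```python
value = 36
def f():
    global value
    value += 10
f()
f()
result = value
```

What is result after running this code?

Step 1: value = 36.
Step 2: First f(): value = 36 + 10 = 46.
Step 3: Second f(): value = 46 + 10 = 56. result = 56

The answer is 56.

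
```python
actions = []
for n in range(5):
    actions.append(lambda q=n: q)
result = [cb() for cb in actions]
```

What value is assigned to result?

Step 1: Default arg q=n captures n at each iteration.
Step 2: Each lambda has its own default: 0, 1, ..., 4.
Step 3: result = [0, 1, 2, 3, 4]

The answer is [0, 1, 2, 3, 4].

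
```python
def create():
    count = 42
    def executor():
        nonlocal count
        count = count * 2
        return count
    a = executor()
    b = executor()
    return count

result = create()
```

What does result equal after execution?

Step 1: count starts at 42.
Step 2: First executor(): count = 42 * 2 = 84.
Step 3: Second executor(): count = 84 * 2 = 168.
Step 4: result = 168

The answer is 168.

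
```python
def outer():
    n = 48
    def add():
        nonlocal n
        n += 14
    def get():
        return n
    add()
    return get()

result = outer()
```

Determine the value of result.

Step 1: n = 48. add() modifies it via nonlocal, get() reads it.
Step 2: add() makes n = 48 + 14 = 62.
Step 3: get() returns 62. result = 62

The answer is 62.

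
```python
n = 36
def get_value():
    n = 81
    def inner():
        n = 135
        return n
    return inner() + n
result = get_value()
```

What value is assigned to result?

Step 1: get_value() has local n = 81. inner() has local n = 135.
Step 2: inner() returns its local n = 135.
Step 3: get_value() returns 135 + its own n (81) = 216

The answer is 216.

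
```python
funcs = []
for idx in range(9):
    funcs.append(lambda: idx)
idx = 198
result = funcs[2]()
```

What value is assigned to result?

Step 1: Lambdas capture the variable idx by reference, not by value.
Step 2: After the loop, idx is reassigned to 198.
Step 3: funcs[2]() looks up the current idx = 198. result = 198

The answer is 198.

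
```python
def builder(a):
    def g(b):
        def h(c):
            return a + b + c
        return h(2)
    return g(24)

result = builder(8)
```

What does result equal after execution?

Step 1: a = 8, b = 24, c = 2 across three nested scopes.
Step 2: h() accesses all three via LEGB rule.
Step 3: result = 8 + 24 + 2 = 34

The answer is 34.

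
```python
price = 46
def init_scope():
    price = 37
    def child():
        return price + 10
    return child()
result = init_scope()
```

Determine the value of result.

Step 1: init_scope() shadows global price with price = 37.
Step 2: child() finds price = 37 in enclosing scope, computes 37 + 10 = 47.
Step 3: result = 47

The answer is 47.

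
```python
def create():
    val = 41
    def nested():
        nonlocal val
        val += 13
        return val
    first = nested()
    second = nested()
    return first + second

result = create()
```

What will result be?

Step 1: val starts at 41.
Step 2: First call: val = 41 + 13 = 54, returns 54.
Step 3: Second call: val = 54 + 13 = 67, returns 67.
Step 4: result = 54 + 67 = 121

The answer is 121.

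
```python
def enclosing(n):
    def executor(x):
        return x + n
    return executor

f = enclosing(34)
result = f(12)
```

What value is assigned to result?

Step 1: enclosing(34) creates a closure that captures n = 34.
Step 2: f(12) calls the closure with x = 12, returning 12 + 34 = 46.
Step 3: result = 46

The answer is 46.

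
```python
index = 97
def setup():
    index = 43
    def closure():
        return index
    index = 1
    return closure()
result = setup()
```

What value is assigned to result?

Step 1: setup() sets index = 43, then later index = 1.
Step 2: closure() is called after index is reassigned to 1. Closures capture variables by reference, not by value.
Step 3: result = 1

The answer is 1.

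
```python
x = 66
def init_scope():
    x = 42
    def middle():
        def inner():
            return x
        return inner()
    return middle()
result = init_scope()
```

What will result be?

Step 1: init_scope() defines x = 42. middle() and inner() have no local x.
Step 2: inner() checks local (none), enclosing middle() (none), enclosing init_scope() and finds x = 42.
Step 3: result = 42

The answer is 42.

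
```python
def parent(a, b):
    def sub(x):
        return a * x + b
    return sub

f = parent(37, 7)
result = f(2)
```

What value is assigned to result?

Step 1: parent(37, 7) captures a = 37, b = 7.
Step 2: f(2) computes 37 * 2 + 7 = 81.
Step 3: result = 81

The answer is 81.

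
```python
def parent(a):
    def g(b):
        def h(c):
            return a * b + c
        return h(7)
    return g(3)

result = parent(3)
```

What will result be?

Step 1: a = 3, b = 3, c = 7.
Step 2: h() computes a * b + c = 3 * 3 + 7 = 16.
Step 3: result = 16

The answer is 16.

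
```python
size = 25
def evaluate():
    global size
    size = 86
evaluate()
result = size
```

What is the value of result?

Step 1: size = 25 globally.
Step 2: evaluate() declares global size and sets it to 86.
Step 3: After evaluate(), global size = 86. result = 86

The answer is 86.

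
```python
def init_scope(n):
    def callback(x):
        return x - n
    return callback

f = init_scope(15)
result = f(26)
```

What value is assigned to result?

Step 1: init_scope(15) creates a closure capturing n = 15.
Step 2: f(26) computes 26 - 15 = 11.
Step 3: result = 11

The answer is 11.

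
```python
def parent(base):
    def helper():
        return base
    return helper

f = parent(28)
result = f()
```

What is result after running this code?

Step 1: parent(28) creates closure capturing base = 28.
Step 2: f() returns the captured base = 28.
Step 3: result = 28

The answer is 28.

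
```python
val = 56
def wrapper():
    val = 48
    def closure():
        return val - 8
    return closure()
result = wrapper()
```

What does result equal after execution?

Step 1: wrapper() shadows global val with val = 48.
Step 2: closure() finds val = 48 in enclosing scope, computes 48 - 8 = 40.
Step 3: result = 40

The answer is 40.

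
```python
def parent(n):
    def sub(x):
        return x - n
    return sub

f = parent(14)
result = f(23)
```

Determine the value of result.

Step 1: parent(14) creates a closure capturing n = 14.
Step 2: f(23) computes 23 - 14 = 9.
Step 3: result = 9

The answer is 9.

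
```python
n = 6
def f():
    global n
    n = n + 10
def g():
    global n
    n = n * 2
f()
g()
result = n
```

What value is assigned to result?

Step 1: n = 6.
Step 2: f() adds 10: n = 6 + 10 = 16.
Step 3: g() doubles: n = 16 * 2 = 32.
Step 4: result = 32

The answer is 32.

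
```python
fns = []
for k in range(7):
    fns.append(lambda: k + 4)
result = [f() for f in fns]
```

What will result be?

Step 1: All lambdas capture k by reference. After the loop, k = 6.
Step 2: Each call returns 6 + 4 = 10.
Step 3: result = [10, 10, 10, 10, 10, 10, 10]

The answer is [10, 10, 10, 10, 10, 10, 10].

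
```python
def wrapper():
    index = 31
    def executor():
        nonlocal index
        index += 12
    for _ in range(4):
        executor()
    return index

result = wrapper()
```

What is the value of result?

Step 1: index = 31.
Step 2: executor() is called 4 times in a loop, each adding 12 via nonlocal.
Step 3: index = 31 + 12 * 4 = 79

The answer is 79.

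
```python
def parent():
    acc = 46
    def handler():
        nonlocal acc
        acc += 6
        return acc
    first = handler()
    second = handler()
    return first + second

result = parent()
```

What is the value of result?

Step 1: acc starts at 46.
Step 2: First call: acc = 46 + 6 = 52, returns 52.
Step 3: Second call: acc = 52 + 6 = 58, returns 58.
Step 4: result = 52 + 58 = 110

The answer is 110.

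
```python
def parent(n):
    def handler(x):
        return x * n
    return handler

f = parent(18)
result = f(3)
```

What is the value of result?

Step 1: parent(18) creates a closure capturing n = 18.
Step 2: f(3) computes 3 * 18 = 54.
Step 3: result = 54

The answer is 54.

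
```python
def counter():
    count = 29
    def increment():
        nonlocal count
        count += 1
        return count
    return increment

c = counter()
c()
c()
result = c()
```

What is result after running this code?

Step 1: counter() creates closure with count = 29.
Step 2: Each c() call increments count via nonlocal. After 3 calls: 29 + 3 = 32.
Step 3: result = 32

The answer is 32.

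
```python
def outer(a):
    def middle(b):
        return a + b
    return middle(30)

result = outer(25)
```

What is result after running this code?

Step 1: outer(25) passes a = 25.
Step 2: middle(30) has b = 30, reads a = 25 from enclosing.
Step 3: result = 25 + 30 = 55

The answer is 55.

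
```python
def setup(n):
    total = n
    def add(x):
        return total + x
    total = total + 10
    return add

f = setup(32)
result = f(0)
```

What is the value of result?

Step 1: setup(32) sets total = 32, then total = 32 + 10 = 42.
Step 2: Closures capture by reference, so add sees total = 42.
Step 3: f(0) returns 42 + 0 = 42

The answer is 42.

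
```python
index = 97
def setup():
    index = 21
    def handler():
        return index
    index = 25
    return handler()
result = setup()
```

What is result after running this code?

Step 1: setup() sets index = 21, then later index = 25.
Step 2: handler() is called after index is reassigned to 25. Closures capture variables by reference, not by value.
Step 3: result = 25

The answer is 25.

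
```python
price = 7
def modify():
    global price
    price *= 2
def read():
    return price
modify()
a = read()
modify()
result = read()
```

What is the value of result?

Step 1: price = 7.
Step 2: First modify(): price = 7 * 2 = 14.
Step 3: Second modify(): price = 14 * 2 = 28.
Step 4: read() returns 28

The answer is 28.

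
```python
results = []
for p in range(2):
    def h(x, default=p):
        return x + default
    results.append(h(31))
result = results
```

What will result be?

Step 1: Default argument default=p is evaluated at function definition time.
Step 2: Each iteration creates h with default = current p value.
Step 3: h(31) returns 31 + default. results = [31, 32]

The answer is [31, 32].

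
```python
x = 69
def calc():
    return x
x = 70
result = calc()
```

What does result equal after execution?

Step 1: x is first set to 69, then reassigned to 70.
Step 2: calc() is called after the reassignment, so it looks up the current global x = 70.
Step 3: result = 70

The answer is 70.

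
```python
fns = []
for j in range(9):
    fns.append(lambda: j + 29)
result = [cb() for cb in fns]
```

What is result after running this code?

Step 1: All lambdas capture j by reference. After the loop, j = 8.
Step 2: Each call returns 8 + 29 = 37.
Step 3: result = [37, 37, 37, 37, 37, 37, 37, 37, 37]

The answer is [37, 37, 37, 37, 37, 37, 37, 37, 37].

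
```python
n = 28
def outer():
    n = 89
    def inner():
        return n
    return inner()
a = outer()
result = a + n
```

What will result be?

Step 1: outer() has local n = 89. inner() reads from enclosing.
Step 2: outer() returns 89. Global n = 28 unchanged.
Step 3: result = 89 + 28 = 117

The answer is 117.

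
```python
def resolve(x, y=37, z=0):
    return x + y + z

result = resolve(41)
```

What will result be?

Step 1: resolve(41) uses defaults y = 37, z = 0.
Step 2: Returns 41 + 37 + 0 = 78.
Step 3: result = 78

The answer is 78.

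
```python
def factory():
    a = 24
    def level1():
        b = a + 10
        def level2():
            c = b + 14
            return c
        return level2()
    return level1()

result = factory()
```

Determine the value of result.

Step 1: a = 24. b = a + 10 = 34.
Step 2: c = b + 14 = 34 + 14 = 48.
Step 3: result = 48

The answer is 48.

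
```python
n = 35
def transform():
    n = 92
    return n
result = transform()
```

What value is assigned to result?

Step 1: Global n = 35.
Step 2: transform() creates local n = 92, shadowing the global.
Step 3: Returns local n = 92. result = 92

The answer is 92.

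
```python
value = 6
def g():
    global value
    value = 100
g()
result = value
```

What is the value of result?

Step 1: value = 6 globally.
Step 2: g() declares global value and sets it to 100.
Step 3: After g(), global value = 100. result = 100

The answer is 100.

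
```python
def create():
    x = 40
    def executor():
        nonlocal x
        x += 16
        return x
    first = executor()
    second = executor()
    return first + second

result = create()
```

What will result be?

Step 1: x starts at 40.
Step 2: First call: x = 40 + 16 = 56, returns 56.
Step 3: Second call: x = 56 + 16 = 72, returns 72.
Step 4: result = 56 + 72 = 128

The answer is 128.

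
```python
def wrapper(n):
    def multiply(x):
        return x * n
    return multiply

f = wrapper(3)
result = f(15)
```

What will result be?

Step 1: wrapper(3) returns multiply closure with n = 3.
Step 2: f(15) computes 15 * 3 = 45.
Step 3: result = 45

The answer is 45.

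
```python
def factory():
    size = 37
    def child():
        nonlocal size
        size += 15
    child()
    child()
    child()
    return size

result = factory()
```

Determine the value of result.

Step 1: size starts at 37.
Step 2: child() is called 3 times, each adding 15.
Step 3: size = 37 + 15 * 3 = 82

The answer is 82.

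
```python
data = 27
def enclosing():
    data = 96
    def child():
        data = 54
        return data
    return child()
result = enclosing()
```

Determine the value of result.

Step 1: Three scopes define data: global (27), enclosing (96), child (54).
Step 2: child() has its own local data = 54, which shadows both enclosing and global.
Step 3: result = 54 (local wins in LEGB)

The answer is 54.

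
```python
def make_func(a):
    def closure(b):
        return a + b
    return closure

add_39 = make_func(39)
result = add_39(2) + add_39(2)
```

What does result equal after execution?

Step 1: add_39 captures a = 39.
Step 2: add_39(2) = 39 + 2 = 41, called twice.
Step 3: result = 41 + 41 = 82

The answer is 82.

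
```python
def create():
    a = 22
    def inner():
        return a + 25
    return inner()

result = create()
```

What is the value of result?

Step 1: create() defines a = 22.
Step 2: inner() reads a = 22 from enclosing scope, returns 22 + 25 = 47.
Step 3: result = 47

The answer is 47.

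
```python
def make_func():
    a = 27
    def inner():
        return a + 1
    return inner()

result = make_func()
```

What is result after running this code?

Step 1: make_func() defines a = 27.
Step 2: inner() reads a = 27 from enclosing scope, returns 27 + 1 = 28.
Step 3: result = 28

The answer is 28.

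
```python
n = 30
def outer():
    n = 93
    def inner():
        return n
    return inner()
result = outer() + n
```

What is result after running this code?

Step 1: Global n = 30. outer() shadows with n = 93.
Step 2: inner() returns enclosing n = 93. outer() = 93.
Step 3: result = 93 + global n (30) = 123

The answer is 123.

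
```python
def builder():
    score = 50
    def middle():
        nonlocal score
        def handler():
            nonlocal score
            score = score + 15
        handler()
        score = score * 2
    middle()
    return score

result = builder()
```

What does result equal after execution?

Step 1: score = 50.
Step 2: handler() adds 15: score = 50 + 15 = 65.
Step 3: middle() doubles: score = 65 * 2 = 130.
Step 4: result = 130

The answer is 130.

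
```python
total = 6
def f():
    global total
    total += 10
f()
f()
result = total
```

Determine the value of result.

Step 1: total = 6.
Step 2: First f(): total = 6 + 10 = 16.
Step 3: Second f(): total = 16 + 10 = 26. result = 26

The answer is 26.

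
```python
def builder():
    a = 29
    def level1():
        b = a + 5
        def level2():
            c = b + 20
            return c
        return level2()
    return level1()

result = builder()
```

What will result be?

Step 1: a = 29. b = a + 5 = 34.
Step 2: c = b + 20 = 34 + 20 = 54.
Step 3: result = 54

The answer is 54.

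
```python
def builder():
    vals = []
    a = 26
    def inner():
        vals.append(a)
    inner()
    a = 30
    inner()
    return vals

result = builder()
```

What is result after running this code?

Step 1: a = 26. inner() appends current a to vals.
Step 2: First inner(): appends 26. Then a = 30.
Step 3: Second inner(): appends 30 (closure sees updated a). result = [26, 30]

The answer is [26, 30].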